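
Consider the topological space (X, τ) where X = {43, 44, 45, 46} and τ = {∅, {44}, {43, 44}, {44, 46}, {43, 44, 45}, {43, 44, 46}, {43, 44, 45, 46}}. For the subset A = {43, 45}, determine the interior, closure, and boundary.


int(A) = ∅, cl(A) = {43, 45}, ∂A = {43, 45}.

Closed sets in (X, τ) are complements of opens:
  closed(X, τ) = {∅, {45}, {46}, {43, 45}, {45, 46}, {43, 45, 46}, {43, 44, 45, 46}}.
int(A) = ⋃ {U ∈ τ : U ⊆ A}. Opens contained in A: ∅.
Taking the union of these: int(A) = ∅.
cl(A) = ⋂ {C closed : A ⊆ C}. Closed sets containing A: {43, 45}, {43, 45, 46}, {43, 44, 45, 46}.
Intersecting these: cl(A) = {43, 45}.
∂A = cl(A) ∖ int(A) = {43, 45} ∖ ∅ = {43, 45}.


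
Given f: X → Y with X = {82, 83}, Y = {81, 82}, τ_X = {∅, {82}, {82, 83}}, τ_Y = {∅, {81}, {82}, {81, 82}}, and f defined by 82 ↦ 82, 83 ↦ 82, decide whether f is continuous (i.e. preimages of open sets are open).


f IS continuous.

Compute f^{-1}(U) for each U ∈ τ_Y:
  U = ∅: f^{-1}(U) = ∅ ∈ τ_X ✓.
  U = {81}: f^{-1}(U) = ∅ ∈ τ_X ✓.
  U = {82}: f^{-1}(U) = {82, 83} ∈ τ_X ✓.
  U = {81, 82}: f^{-1}(U) = {82, 83} ∈ τ_X ✓.
Every preimage lies in τ_X, so f IS continuous.


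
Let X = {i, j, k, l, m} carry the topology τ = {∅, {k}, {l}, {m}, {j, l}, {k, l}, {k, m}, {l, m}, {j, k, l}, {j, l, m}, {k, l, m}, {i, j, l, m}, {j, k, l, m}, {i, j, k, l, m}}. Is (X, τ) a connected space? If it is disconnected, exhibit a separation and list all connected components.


(X, τ) is disconnected; components = [{k}, {i, j, l, m}].

Find clopen sets (U ∈ τ with X ∖ U ∈ τ):
  U = ∅, X ∖ U = {i, j, k, l, m} — both open, so U is clopen.
  U = {k}, X ∖ U = {i, j, l, m} — both open, so U is clopen.
  U = {i, j, l, m}, X ∖ U = {k} — both open, so U is clopen.
  U = {i, j, k, l, m}, X ∖ U = ∅ — both open, so U is clopen.
Nontrivial clopen(s) exist: e.g. {i, j, l, m}. So (X, τ) is disconnected.
Compute connected components by grouping points that agree on all clopens:
  component: {k}
  component: {i, j, l, m}


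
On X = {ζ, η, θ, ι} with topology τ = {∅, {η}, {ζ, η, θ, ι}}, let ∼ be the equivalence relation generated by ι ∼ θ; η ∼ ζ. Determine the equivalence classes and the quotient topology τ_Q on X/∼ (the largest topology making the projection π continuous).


X/∼ = {[ζ=η], [θ=ι]}; |τ_Q| = 2.

Equivalence classes: [ζ=η], [θ=ι].
Quotient map π: X → X/∼ sends ζ ↦ [ζ=η], η ↦ [ζ=η], θ ↦ [θ=ι], ι ↦ [θ=ι].
For each subset V ⊆ X/∼, compute π^{-1}(V) ⊆ X and check whether π^{-1}(V) ∈ τ. V is open in τ_Q iff π^{-1}(V) ∈ τ.
  V = {}: π^{-1}(V) = ∅ ∈ τ ✓.
  V = {[ζ=η]}: π^{-1}(V) = {ζ, η} ∉ τ ✗.
  V = {[θ=ι]}: π^{-1}(V) = {θ, ι} ∉ τ ✗.
  V = {[ζ=η], [θ=ι]}: π^{-1}(V) = {ζ, η, θ, ι} ∈ τ ✓.
Open sets in the quotient: τ_Q = {{}, {[ζ=η], [θ=ι]}} (2 elements).


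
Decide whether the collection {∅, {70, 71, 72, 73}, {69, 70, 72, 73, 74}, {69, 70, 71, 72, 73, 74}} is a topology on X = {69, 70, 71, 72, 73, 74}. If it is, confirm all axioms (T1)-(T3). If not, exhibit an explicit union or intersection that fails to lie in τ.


τ is NOT a topology on X.

Axiom (T1): ∅ ∈ τ? Yes; X ∈ τ? Yes.
Axiom (T2/T3): check pairwise unions and intersections of members of τ.
Counterexample for (T3): {70, 71, 72, 73} ∩ {69, 70, 72, 73, 74} = {70, 72, 73} ∉ τ. Therefore τ is NOT a topology.


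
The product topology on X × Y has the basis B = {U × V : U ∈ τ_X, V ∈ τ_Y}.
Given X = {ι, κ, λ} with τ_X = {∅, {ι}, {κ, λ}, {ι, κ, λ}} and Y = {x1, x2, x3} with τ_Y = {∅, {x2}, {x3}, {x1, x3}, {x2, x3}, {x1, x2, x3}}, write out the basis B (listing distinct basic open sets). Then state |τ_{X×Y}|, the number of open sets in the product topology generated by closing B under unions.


Basis B = {∅ × ∅, {ι} × {x2}, {ι} × {x3}, {ι} × {x1, x3}, {ι} × {x2, x3}, {κ, λ} × {x2}, {κ, λ} × {x3}, {ι} × {x1, x2, x3}, {ι, κ, λ} × {x2}, {ι, κ, λ} × {x3}, {κ, λ} × {x1, x3}, {κ, λ} × {x2, x3}, {ι, κ, λ} × {x1, x3}, {ι, κ, λ} × {x2, x3}, {κ, λ} × {x1, x2, x3}, {ι, κ, λ} × {x1, x2, x3}}; |τ_{X×Y}| = 36.

Enumerate products U × V with U ∈ τ_X, V ∈ τ_Y (deduplicated):
  ∅ × ∅ = {} (∅)
  {ι} × {x2} = {(ι,x2)}
  {ι} × {x3} = {(ι,x3)}
  {ι} × {x1, x3} = {(ι,x1), (ι,x3)}
  {ι} × {x2, x3} = {(ι,x2), (ι,x3)}
  {κ, λ} × {x2} = {(κ,x2), (λ,x2)}
  {κ, λ} × {x3} = {(κ,x3), (λ,x3)}
  {ι} × {x1, x2, x3} = {(ι,x1), (ι,x2), (ι,x3)}
  {ι, κ, λ} × {x2} = {(ι,x2), (κ,x2), (λ,x2)}
  {ι, κ, λ} × {x3} = {(ι,x3), (κ,x3), (λ,x3)}
  {κ, λ} × {x1, x3} = {(κ,x1), (κ,x3), (λ,x1), (λ,x3)}
  {κ, λ} × {x2, x3} = {(κ,x2), (κ,x3), (λ,x2), (λ,x3)}
  {ι, κ, λ} × {x1, x3} = {(ι,x1), (ι,x3), (κ,x1), (κ,x3), (λ,x1), (λ,x3)}
  {ι, κ, λ} × {x2, x3} = {(ι,x2), (ι,x3), (κ,x2), (κ,x3), (λ,x2), (λ,x3)}
  {κ, λ} × {x1, x2, x3} = {(κ,x1), (κ,x2), (κ,x3), (λ,x1), (λ,x2), (λ,x3)}
  {ι, κ, λ} × {x1, x2, x3} = {(ι,x1), (ι,x2), (ι,x3), (κ,x1), (κ,x2), (κ,x3), (λ,x1), (λ,x2), (λ,x3)}
These 16 distinct sets form the basis B.
Close under arbitrary unions to get τ_{X×Y}; counting gives |τ_{X×Y}| = 36.


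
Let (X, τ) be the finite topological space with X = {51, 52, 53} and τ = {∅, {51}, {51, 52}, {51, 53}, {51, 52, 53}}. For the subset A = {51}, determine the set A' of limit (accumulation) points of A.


A' = {52, 53}

For each x ∈ X, list the open sets U ∈ τ with x ∈ U, then check whether U ∩ (A ∖ {x}) ≠ ∅ for every such U.
  x = 51: open {51} ∋ x has {51} ∩ (A ∖ {51}) = ∅, so x is NOT a limit point.
  x = 52: opens ∋ x are {51, 52}, {51, 52, 53}; each meets A ∖ {52}, so x IS a limit point.
  x = 53: opens ∋ x are {51, 53}, {51, 52, 53}; each meets A ∖ {53}, so x IS a limit point.
Collecting: A' = {52, 53}.


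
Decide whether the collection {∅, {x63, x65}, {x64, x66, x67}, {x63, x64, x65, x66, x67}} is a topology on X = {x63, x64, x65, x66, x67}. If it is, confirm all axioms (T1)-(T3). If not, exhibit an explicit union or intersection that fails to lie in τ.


τ IS a topology on X.

Axiom (T1): ∅ ∈ τ? Yes; X ∈ τ? Yes.
Axiom (T2/T3): check pairwise unions and intersections of members of τ.
All pairwise intersections and unions checked — each lies in τ. Therefore τ satisfies (T1), (T2), (T3): it IS a topology on X.


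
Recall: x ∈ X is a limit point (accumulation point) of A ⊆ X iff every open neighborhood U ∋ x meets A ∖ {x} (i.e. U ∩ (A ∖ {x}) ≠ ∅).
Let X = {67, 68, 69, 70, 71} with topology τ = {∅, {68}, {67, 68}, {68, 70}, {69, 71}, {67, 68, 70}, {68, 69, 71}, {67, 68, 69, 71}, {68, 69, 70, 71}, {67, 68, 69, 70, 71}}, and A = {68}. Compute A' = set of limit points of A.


A' = {67, 70}

For each x ∈ X, list the open sets U ∈ τ with x ∈ U, then check whether U ∩ (A ∖ {x}) ≠ ∅ for every such U.
  x = 67: opens ∋ x are {67, 68}, {67, 68, 70}, {67, 68, 69, 71}, {67, 68, 69, 70, 71}; each meets A ∖ {67}, so x IS a limit point.
  x = 68: open {68} ∋ x has {68} ∩ (A ∖ {68}) = ∅, so x is NOT a limit point.
  x = 69: open {69, 71} ∋ x has {69, 71} ∩ (A ∖ {69}) = ∅, so x is NOT a limit point.
  x = 70: opens ∋ x are {68, 70}, {67, 68, 70}, {68, 69, 70, 71}, {67, 68, 69, 70, 71}; each meets A ∖ {70}, so x IS a limit point.
  x = 71: open {69, 71} ∋ x has {69, 71} ∩ (A ∖ {71}) = ∅, so x is NOT a limit point.
Collecting: A' = {67, 70}.


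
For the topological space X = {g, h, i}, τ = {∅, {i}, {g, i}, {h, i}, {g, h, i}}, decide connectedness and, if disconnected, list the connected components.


(X, τ) is connected.

Find clopen sets (U ∈ τ with X ∖ U ∈ τ):
  U = ∅, X ∖ U = {g, h, i} — both open, so U is clopen.
  U = {g, h, i}, X ∖ U = ∅ — both open, so U is clopen.
Only trivial clopens (∅ and X) exist, so (X, τ) is connected.
Compute connected components by grouping points that agree on all clopens:
  component: {g, h, i}


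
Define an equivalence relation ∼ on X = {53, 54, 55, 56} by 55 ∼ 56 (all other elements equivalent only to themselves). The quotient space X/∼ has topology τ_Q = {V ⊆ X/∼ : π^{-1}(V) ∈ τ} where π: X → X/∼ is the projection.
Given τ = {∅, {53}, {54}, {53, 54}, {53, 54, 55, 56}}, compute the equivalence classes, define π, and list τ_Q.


X/∼ = {[53], [54], [55=56]}; |τ_Q| = 5.

Equivalence classes: [53], [54], [55=56].
Quotient map π: X → X/∼ sends 53 ↦ [53], 54 ↦ [54], 55 ↦ [55=56], 56 ↦ [55=56].
For each subset V ⊆ X/∼, compute π^{-1}(V) ⊆ X and check whether π^{-1}(V) ∈ τ. V is open in τ_Q iff π^{-1}(V) ∈ τ.
  V = {}: π^{-1}(V) = ∅ ∈ τ ✓.
  V = {[53]}: π^{-1}(V) = {53} ∈ τ ✓.
  V = {[54]}: π^{-1}(V) = {54} ∈ τ ✓.
  V = {[53], [54]}: π^{-1}(V) = {53, 54} ∈ τ ✓.
  V = {[55=56]}: π^{-1}(V) = {55, 56} ∉ τ ✗.
  V = {[53], [55=56]}: π^{-1}(V) = {53, 55, 56} ∉ τ ✗.
  V = {[54], [55=56]}: π^{-1}(V) = {54, 55, 56} ∉ τ ✗.
  V = {[53], [54], [55=56]}: π^{-1}(V) = {53, 54, 55, 56} ∈ τ ✓.
Open sets in the quotient: τ_Q = {{}, {[53]}, {[54]}, {[53], [54]}, {[53], [54], [55=56]}} (5 elements).


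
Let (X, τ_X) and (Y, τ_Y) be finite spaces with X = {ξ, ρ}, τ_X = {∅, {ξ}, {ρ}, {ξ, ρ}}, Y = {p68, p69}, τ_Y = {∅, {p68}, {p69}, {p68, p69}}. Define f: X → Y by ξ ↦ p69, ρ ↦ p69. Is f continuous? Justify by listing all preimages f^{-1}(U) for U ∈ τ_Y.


f IS continuous.

Compute f^{-1}(U) for each U ∈ τ_Y:
  U = ∅: f^{-1}(U) = ∅ ∈ τ_X ✓.
  U = {p68}: f^{-1}(U) = ∅ ∈ τ_X ✓.
  U = {p69}: f^{-1}(U) = {ξ, ρ} ∈ τ_X ✓.
  U = {p68, p69}: f^{-1}(U) = {ξ, ρ} ∈ τ_X ✓.
Every preimage lies in τ_X, so f IS continuous.


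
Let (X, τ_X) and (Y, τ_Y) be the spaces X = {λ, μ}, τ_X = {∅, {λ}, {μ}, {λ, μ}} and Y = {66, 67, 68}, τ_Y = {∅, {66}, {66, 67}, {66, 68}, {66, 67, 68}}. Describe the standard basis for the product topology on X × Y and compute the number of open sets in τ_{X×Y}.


Basis B = {∅ × ∅, {λ} × {66}, {μ} × {66}, {λ} × {66, 67}, {λ} × {66, 68}, {λ, μ} × {66}, {μ} × {66, 67}, {μ} × {66, 68}, {λ} × {66, 67, 68}, {μ} × {66, 67, 68}, {λ, μ} × {66, 67}, {λ, μ} × {66, 68}, {λ, μ} × {66, 67, 68}}; |τ_{X×Y}| = 25.

Enumerate products U × V with U ∈ τ_X, V ∈ τ_Y (deduplicated):
  ∅ × ∅ = {} (∅)
  {λ} × {66} = {(λ,66)}
  {μ} × {66} = {(μ,66)}
  {λ} × {66, 67} = {(λ,66), (λ,67)}
  {λ} × {66, 68} = {(λ,66), (λ,68)}
  {λ, μ} × {66} = {(λ,66), (μ,66)}
  {μ} × {66, 67} = {(μ,66), (μ,67)}
  {μ} × {66, 68} = {(μ,66), (μ,68)}
  {λ} × {66, 67, 68} = {(λ,66), (λ,67), (λ,68)}
  {μ} × {66, 67, 68} = {(μ,66), (μ,67), (μ,68)}
  {λ, μ} × {66, 67} = {(λ,66), (λ,67), (μ,66), (μ,67)}
  {λ, μ} × {66, 68} = {(λ,66), (λ,68), (μ,66), (μ,68)}
  {λ, μ} × {66, 67, 68} = {(λ,66), (λ,67), (λ,68), (μ,66), (μ,67), (μ,68)}
These 13 distinct sets form the basis B.
Close under arbitrary unions to get τ_{X×Y}; counting gives |τ_{X×Y}| = 25.


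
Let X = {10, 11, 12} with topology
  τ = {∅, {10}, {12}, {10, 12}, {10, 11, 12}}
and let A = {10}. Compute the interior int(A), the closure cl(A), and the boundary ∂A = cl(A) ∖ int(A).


int(A) = {10}, cl(A) = {10, 11}, ∂A = {11}.

Closed sets in (X, τ) are complements of opens:
  closed(X, τ) = {∅, {11}, {10, 11}, {11, 12}, {10, 11, 12}}.
int(A) = ⋃ {U ∈ τ : U ⊆ A}. Opens contained in A: ∅, {10}.
Taking the union of these: int(A) = {10}.
cl(A) = ⋂ {C closed : A ⊆ C}. Closed sets containing A: {10, 11}, {10, 11, 12}.
Intersecting these: cl(A) = {10, 11}.
∂A = cl(A) ∖ int(A) = {10, 11} ∖ {10} = {11}.


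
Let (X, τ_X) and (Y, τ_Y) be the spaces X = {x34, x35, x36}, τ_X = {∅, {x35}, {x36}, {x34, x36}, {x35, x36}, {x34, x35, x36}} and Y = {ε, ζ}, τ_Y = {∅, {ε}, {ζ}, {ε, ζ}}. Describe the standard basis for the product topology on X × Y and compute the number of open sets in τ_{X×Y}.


Basis B = {∅ × ∅, {x35} × {ε}, {x35} × {ζ}, {x36} × {ε}, {x36} × {ζ}, {x34, x36} × {ε}, {x34, x36} × {ζ}, {x35} × {ε, ζ}, {x35, x36} × {ε}, {x35, x36} × {ζ}, {x36} × {ε, ζ}, {x34, x35, x36} × {ε}, {x34, x35, x36} × {ζ}, {x34, x36} × {ε, ζ}, {x35, x36} × {ε, ζ}, {x34, x35, x36} × {ε, ζ}}; |τ_{X×Y}| = 36.

Enumerate products U × V with U ∈ τ_X, V ∈ τ_Y (deduplicated):
  ∅ × ∅ = {} (∅)
  {x35} × {ε} = {(x35,ε)}
  {x35} × {ζ} = {(x35,ζ)}
  {x36} × {ε} = {(x36,ε)}
  {x36} × {ζ} = {(x36,ζ)}
  {x34, x36} × {ε} = {(x34,ε), (x36,ε)}
  {x34, x36} × {ζ} = {(x34,ζ), (x36,ζ)}
  {x35} × {ε, ζ} = {(x35,ε), (x35,ζ)}
  {x35, x36} × {ε} = {(x35,ε), (x36,ε)}
  {x35, x36} × {ζ} = {(x35,ζ), (x36,ζ)}
  {x36} × {ε, ζ} = {(x36,ε), (x36,ζ)}
  {x34, x35, x36} × {ε} = {(x34,ε), (x35,ε), (x36,ε)}
  {x34, x35, x36} × {ζ} = {(x34,ζ), (x35,ζ), (x36,ζ)}
  {x34, x36} × {ε, ζ} = {(x34,ε), (x34,ζ), (x36,ε), (x36,ζ)}
  {x35, x36} × {ε, ζ} = {(x35,ε), (x35,ζ), (x36,ε), (x36,ζ)}
  {x34, x35, x36} × {ε, ζ} = {(x34,ε), (x34,ζ), (x35,ε), (x35,ζ), (x36,ε), (x36,ζ)}
These 16 distinct sets form the basis B.
Close under arbitrary unions to get τ_{X×Y}; counting gives |τ_{X×Y}| = 36.


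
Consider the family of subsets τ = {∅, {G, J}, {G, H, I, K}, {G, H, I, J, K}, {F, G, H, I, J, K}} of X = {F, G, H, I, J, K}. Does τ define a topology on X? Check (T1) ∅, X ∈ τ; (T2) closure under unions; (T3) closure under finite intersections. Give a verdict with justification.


τ is NOT a topology on X.

Axiom (T1): ∅ ∈ τ? Yes; X ∈ τ? Yes.
Axiom (T2/T3): check pairwise unions and intersections of members of τ.
Counterexample for (T3): {G, J} ∩ {G, H, I, K} = {G} ∉ τ. Therefore τ is NOT a topology.


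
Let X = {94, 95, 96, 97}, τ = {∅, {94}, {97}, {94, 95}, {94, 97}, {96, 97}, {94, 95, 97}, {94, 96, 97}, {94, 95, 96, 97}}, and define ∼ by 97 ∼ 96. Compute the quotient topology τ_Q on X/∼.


X/∼ = {[94], [95], [96=97]}; |τ_Q| = 6.

Equivalence classes: [94], [95], [96=97].
Quotient map π: X → X/∼ sends 94 ↦ [94], 95 ↦ [95], 96 ↦ [96=97], 97 ↦ [96=97].
For each subset V ⊆ X/∼, compute π^{-1}(V) ⊆ X and check whether π^{-1}(V) ∈ τ. V is open in τ_Q iff π^{-1}(V) ∈ τ.
  V = {}: π^{-1}(V) = ∅ ∈ τ ✓.
  V = {[94]}: π^{-1}(V) = {94} ∈ τ ✓.
  V = {[95]}: π^{-1}(V) = {95} ∉ τ ✗.
  V = {[94], [95]}: π^{-1}(V) = {94, 95} ∈ τ ✓.
  V = {[96=97]}: π^{-1}(V) = {96, 97} ∈ τ ✓.
  V = {[94], [96=97]}: π^{-1}(V) = {94, 96, 97} ∈ τ ✓.
  V = {[95], [96=97]}: π^{-1}(V) = {95, 96, 97} ∉ τ ✗.
  V = {[94], [95], [96=97]}: π^{-1}(V) = {94, 95, 96, 97} ∈ τ ✓.
Open sets in the quotient: τ_Q = {{}, {[94]}, {[94], [95]}, {[96=97]}, {[94], [96=97]}, {[94], [95], [96=97]}} (6 elements).


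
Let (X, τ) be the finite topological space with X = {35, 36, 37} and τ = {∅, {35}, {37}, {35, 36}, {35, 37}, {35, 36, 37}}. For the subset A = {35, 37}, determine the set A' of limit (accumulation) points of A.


A' = {36}

For each x ∈ X, list the open sets U ∈ τ with x ∈ U, then check whether U ∩ (A ∖ {x}) ≠ ∅ for every such U.
  x = 35: open {35} ∋ x has {35} ∩ (A ∖ {35}) = ∅, so x is NOT a limit point.
  x = 36: opens ∋ x are {35, 36}, {35, 36, 37}; each meets A ∖ {36}, so x IS a limit point.
  x = 37: open {37} ∋ x has {37} ∩ (A ∖ {37}) = ∅, so x is NOT a limit point.
Collecting: A' = {36}.


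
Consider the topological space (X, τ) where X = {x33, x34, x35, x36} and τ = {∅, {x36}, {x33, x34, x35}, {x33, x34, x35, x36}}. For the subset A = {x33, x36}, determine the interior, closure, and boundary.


int(A) = {x36}, cl(A) = {x33, x34, x35, x36}, ∂A = {x33, x34, x35}.

Closed sets in (X, τ) are complements of opens:
  closed(X, τ) = {∅, {x36}, {x33, x34, x35}, {x33, x34, x35, x36}}.
int(A) = ⋃ {U ∈ τ : U ⊆ A}. Opens contained in A: ∅, {x36}.
Taking the union of these: int(A) = {x36}.
cl(A) = ⋂ {C closed : A ⊆ C}. Closed sets containing A: {x33, x34, x35, x36}.
Intersecting these: cl(A) = {x33, x34, x35, x36}.
∂A = cl(A) ∖ int(A) = {x33, x34, x35, x36} ∖ {x36} = {x33, x34, x35}.


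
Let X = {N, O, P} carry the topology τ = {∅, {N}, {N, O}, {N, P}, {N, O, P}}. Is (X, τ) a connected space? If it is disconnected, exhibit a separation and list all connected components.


(X, τ) is connected.

Find clopen sets (U ∈ τ with X ∖ U ∈ τ):
  U = ∅, X ∖ U = {N, O, P} — both open, so U is clopen.
  U = {N, O, P}, X ∖ U = ∅ — both open, so U is clopen.
Only trivial clopens (∅ and X) exist, so (X, τ) is connected.
Compute connected components by grouping points that agree on all clopens:
  component: {N, O, P}


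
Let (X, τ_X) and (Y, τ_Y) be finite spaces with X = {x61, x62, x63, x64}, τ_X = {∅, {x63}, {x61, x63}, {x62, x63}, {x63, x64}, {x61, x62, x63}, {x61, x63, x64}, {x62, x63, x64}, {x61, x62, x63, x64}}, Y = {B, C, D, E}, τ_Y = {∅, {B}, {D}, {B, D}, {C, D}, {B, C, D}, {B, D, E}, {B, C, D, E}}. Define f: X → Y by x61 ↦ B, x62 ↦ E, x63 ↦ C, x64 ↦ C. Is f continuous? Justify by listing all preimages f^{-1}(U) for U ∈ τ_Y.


f is NOT continuous.

Compute f^{-1}(U) for each U ∈ τ_Y:
  U = ∅: f^{-1}(U) = ∅ ∈ τ_X ✓.
  U = {B}: f^{-1}(U) = {x61} ∉ τ_X ✗.
  U = {D}: f^{-1}(U) = ∅ ∈ τ_X ✓.
  U = {B, D}: f^{-1}(U) = {x61} ∉ τ_X ✗.
  U = {C, D}: f^{-1}(U) = {x63, x64} ∈ τ_X ✓.
  U = {B, C, D}: f^{-1}(U) = {x61, x63, x64} ∈ τ_X ✓.
  U = {B, D, E}: f^{-1}(U) = {x61, x62} ∉ τ_X ✗.
  U = {B, C, D, E}: f^{-1}(U) = {x61, x62, x63, x64} ∈ τ_X ✓.
Found U = {B} with f^{-1}(U) = {x61} not in τ_X. Therefore f is NOT continuous.


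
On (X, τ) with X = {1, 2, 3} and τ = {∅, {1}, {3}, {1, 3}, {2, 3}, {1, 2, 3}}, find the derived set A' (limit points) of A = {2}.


A' = ∅

For each x ∈ X, list the open sets U ∈ τ with x ∈ U, then check whether U ∩ (A ∖ {x}) ≠ ∅ for every such U.
  x = 1: open {1} ∋ x has {1} ∩ (A ∖ {1}) = ∅, so x is NOT a limit point.
  x = 2: open {2, 3} ∋ x has {2, 3} ∩ (A ∖ {2}) = ∅, so x is NOT a limit point.
  x = 3: open {3} ∋ x has {3} ∩ (A ∖ {3}) = ∅, so x is NOT a limit point.
Collecting: A' = ∅.


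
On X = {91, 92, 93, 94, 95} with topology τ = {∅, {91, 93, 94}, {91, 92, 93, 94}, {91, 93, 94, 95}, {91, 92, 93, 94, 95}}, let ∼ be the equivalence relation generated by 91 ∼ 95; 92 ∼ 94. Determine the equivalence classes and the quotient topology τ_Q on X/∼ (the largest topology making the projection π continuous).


X/∼ = {[91=95], [92=94], [93]}; |τ_Q| = 2.

Equivalence classes: [91=95], [92=94], [93].
Quotient map π: X → X/∼ sends 91 ↦ [91=95], 92 ↦ [92=94], 93 ↦ [93], 94 ↦ [92=94], 95 ↦ [91=95].
For each subset V ⊆ X/∼, compute π^{-1}(V) ⊆ X and check whether π^{-1}(V) ∈ τ. V is open in τ_Q iff π^{-1}(V) ∈ τ.
  V = {}: π^{-1}(V) = ∅ ∈ τ ✓.
  V = {[91=95]}: π^{-1}(V) = {91, 95} ∉ τ ✗.
  V = {[92=94]}: π^{-1}(V) = {92, 94} ∉ τ ✗.
  V = {[91=95], [92=94]}: π^{-1}(V) = {91, 92, 94, 95} ∉ τ ✗.
  V = {[93]}: π^{-1}(V) = {93} ∉ τ ✗.
  V = {[91=95], [93]}: π^{-1}(V) = {91, 93, 95} ∉ τ ✗.
  V = {[92=94], [93]}: π^{-1}(V) = {92, 93, 94} ∉ τ ✗.
  V = {[91=95], [92=94], [93]}: π^{-1}(V) = {91, 92, 93, 94, 95} ∈ τ ✓.
Open sets in the quotient: τ_Q = {{}, {[91=95], [92=94], [93]}} (2 elements).


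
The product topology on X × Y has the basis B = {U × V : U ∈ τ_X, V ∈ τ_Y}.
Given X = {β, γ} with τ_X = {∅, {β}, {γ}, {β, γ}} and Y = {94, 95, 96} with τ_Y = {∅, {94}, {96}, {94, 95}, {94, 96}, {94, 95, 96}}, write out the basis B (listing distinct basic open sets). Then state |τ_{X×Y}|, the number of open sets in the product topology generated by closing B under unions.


Basis B = {∅ × ∅, {β} × {94}, {β} × {96}, {γ} × {94}, {γ} × {96}, {β} × {94, 95}, {β} × {94, 96}, {β, γ} × {94}, {β, γ} × {96}, {γ} × {94, 95}, {γ} × {94, 96}, {β} × {94, 95, 96}, {γ} × {94, 95, 96}, {β, γ} × {94, 95}, {β, γ} × {94, 96}, {β, γ} × {94, 95, 96}}; |τ_{X×Y}| = 36.

Enumerate products U × V with U ∈ τ_X, V ∈ τ_Y (deduplicated):
  ∅ × ∅ = {} (∅)
  {β} × {94} = {(β,94)}
  {β} × {96} = {(β,96)}
  {γ} × {94} = {(γ,94)}
  {γ} × {96} = {(γ,96)}
  {β} × {94, 95} = {(β,94), (β,95)}
  {β} × {94, 96} = {(β,94), (β,96)}
  {β, γ} × {94} = {(β,94), (γ,94)}
  {β, γ} × {96} = {(β,96), (γ,96)}
  {γ} × {94, 95} = {(γ,94), (γ,95)}
  {γ} × {94, 96} = {(γ,94), (γ,96)}
  {β} × {94, 95, 96} = {(β,94), (β,95), (β,96)}
  {γ} × {94, 95, 96} = {(γ,94), (γ,95), (γ,96)}
  {β, γ} × {94, 95} = {(β,94), (β,95), (γ,94), (γ,95)}
  {β, γ} × {94, 96} = {(β,94), (β,96), (γ,94), (γ,96)}
  {β, γ} × {94, 95, 96} = {(β,94), (β,95), (β,96), (γ,94), (γ,95), (γ,96)}
These 16 distinct sets form the basis B.
Close under arbitrary unions to get τ_{X×Y}; counting gives |τ_{X×Y}| = 36.


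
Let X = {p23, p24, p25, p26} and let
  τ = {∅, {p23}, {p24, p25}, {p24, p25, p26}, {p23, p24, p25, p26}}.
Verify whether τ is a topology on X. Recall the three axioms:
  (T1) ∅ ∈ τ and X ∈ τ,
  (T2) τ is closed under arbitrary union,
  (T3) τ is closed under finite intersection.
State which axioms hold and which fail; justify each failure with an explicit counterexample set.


τ is NOT a topology on X.

Axiom (T1): ∅ ∈ τ? Yes; X ∈ τ? Yes.
Axiom (T2/T3): check pairwise unions and intersections of members of τ.
Counterexample for (T2): {p23} ∪ {p24, p25} = {p23, p24, p25} ∉ τ. Therefore τ is NOT a topology.


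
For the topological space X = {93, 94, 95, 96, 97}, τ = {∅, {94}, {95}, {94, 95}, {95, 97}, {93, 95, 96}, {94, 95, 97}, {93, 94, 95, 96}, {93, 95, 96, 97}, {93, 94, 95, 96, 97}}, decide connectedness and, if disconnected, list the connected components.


(X, τ) is disconnected; components = [{94}, {93, 95, 96, 97}].

Find clopen sets (U ∈ τ with X ∖ U ∈ τ):
  U = ∅, X ∖ U = {93, 94, 95, 96, 97} — both open, so U is clopen.
  U = {94}, X ∖ U = {93, 95, 96, 97} — both open, so U is clopen.
  U = {93, 95, 96, 97}, X ∖ U = {94} — both open, so U is clopen.
  U = {93, 94, 95, 96, 97}, X ∖ U = ∅ — both open, so U is clopen.
Nontrivial clopen(s) exist: e.g. {93, 95, 96, 97}. So (X, τ) is disconnected.
Compute connected components by grouping points that agree on all clopens:
  component: {94}
  component: {93, 95, 96, 97}


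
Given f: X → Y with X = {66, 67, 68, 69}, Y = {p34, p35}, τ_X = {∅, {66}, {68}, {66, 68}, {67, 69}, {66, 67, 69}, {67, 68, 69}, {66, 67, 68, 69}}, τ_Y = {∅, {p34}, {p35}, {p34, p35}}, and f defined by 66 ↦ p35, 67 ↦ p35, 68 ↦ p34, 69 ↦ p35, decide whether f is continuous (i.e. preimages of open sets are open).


f IS continuous.

Compute f^{-1}(U) for each U ∈ τ_Y:
  U = ∅: f^{-1}(U) = ∅ ∈ τ_X ✓.
  U = {p34}: f^{-1}(U) = {68} ∈ τ_X ✓.
  U = {p35}: f^{-1}(U) = {66, 67, 69} ∈ τ_X ✓.
  U = {p34, p35}: f^{-1}(U) = {66, 67, 68, 69} ∈ τ_X ✓.
Every preimage lies in τ_X, so f IS continuous.


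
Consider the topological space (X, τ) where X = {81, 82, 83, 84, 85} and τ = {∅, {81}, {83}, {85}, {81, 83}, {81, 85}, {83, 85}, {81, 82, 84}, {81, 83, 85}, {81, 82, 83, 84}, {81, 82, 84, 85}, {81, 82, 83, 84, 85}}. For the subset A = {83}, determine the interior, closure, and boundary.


int(A) = {83}, cl(A) = {83}, ∂A = ∅.

Closed sets in (X, τ) are complements of opens:
  closed(X, τ) = {∅, {83}, {85}, {82, 84}, {83, 85}, {81, 82, 84}, {82, 83, 84}, {82, 84, 85}, {81, 82, 83, 84}, {81, 82, 84, 85}, {82, 83, 84, 85}, {81, 82, 83, 84, 85}}.
int(A) = ⋃ {U ∈ τ : U ⊆ A}. Opens contained in A: ∅, {83}.
Taking the union of these: int(A) = {83}.
cl(A) = ⋂ {C closed : A ⊆ C}. Closed sets containing A: {83}, {83, 85}, {82, 83, 84}, {81, 82, 83, 84}, {82, 83, 84, 85}, {81, 82, 83, 84, 85}.
Intersecting these: cl(A) = {83}.
∂A = cl(A) ∖ int(A) = {83} ∖ {83} = ∅.


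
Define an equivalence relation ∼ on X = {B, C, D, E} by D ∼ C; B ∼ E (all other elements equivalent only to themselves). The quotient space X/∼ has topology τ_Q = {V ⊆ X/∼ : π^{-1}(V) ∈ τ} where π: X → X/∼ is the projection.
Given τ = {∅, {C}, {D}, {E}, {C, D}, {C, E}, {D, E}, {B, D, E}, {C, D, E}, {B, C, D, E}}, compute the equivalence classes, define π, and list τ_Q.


X/∼ = {[B=E], [C=D]}; |τ_Q| = 3.

Equivalence classes: [B=E], [C=D].
Quotient map π: X → X/∼ sends B ↦ [B=E], C ↦ [C=D], D ↦ [C=D], E ↦ [B=E].
For each subset V ⊆ X/∼, compute π^{-1}(V) ⊆ X and check whether π^{-1}(V) ∈ τ. V is open in τ_Q iff π^{-1}(V) ∈ τ.
  V = {}: π^{-1}(V) = ∅ ∈ τ ✓.
  V = {[B=E]}: π^{-1}(V) = {B, E} ∉ τ ✗.
  V = {[C=D]}: π^{-1}(V) = {C, D} ∈ τ ✓.
  V = {[B=E], [C=D]}: π^{-1}(V) = {B, C, D, E} ∈ τ ✓.
Open sets in the quotient: τ_Q = {{}, {[C=D]}, {[B=E], [C=D]}} (3 elements).


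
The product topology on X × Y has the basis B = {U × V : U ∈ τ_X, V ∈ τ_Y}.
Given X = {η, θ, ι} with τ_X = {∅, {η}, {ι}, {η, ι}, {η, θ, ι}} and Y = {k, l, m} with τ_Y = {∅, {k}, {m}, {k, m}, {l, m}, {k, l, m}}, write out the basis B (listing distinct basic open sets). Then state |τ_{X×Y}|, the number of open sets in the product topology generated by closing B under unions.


Basis B = {∅ × ∅, {η} × {k}, {η} × {m}, {ι} × {k}, {ι} × {m}, {η} × {k, m}, {η, ι} × {k}, {η} × {l, m}, {η, ι} × {m}, {ι} × {k, m}, {ι} × {l, m}, {η} × {k, l, m}, {η, θ, ι} × {k}, {η, θ, ι} × {m}, {ι} × {k, l, m}, {η, ι} × {k, m}, {η, ι} × {l, m}, {η, ι} × {k, l, m}, {η, θ, ι} × {k, m}, {η, θ, ι} × {l, m}, {η, θ, ι} × {k, l, m}}; |τ_{X×Y}| = 70.

Enumerate products U × V with U ∈ τ_X, V ∈ τ_Y (deduplicated):
  ∅ × ∅ = {} (∅)
  {η} × {k} = {(η,k)}
  {η} × {m} = {(η,m)}
  {ι} × {k} = {(ι,k)}
  {ι} × {m} = {(ι,m)}
  {η} × {k, m} = {(η,k), (η,m)}
  {η, ι} × {k} = {(η,k), (ι,k)}
  {η} × {l, m} = {(η,l), (η,m)}
  {η, ι} × {m} = {(η,m), (ι,m)}
  {ι} × {k, m} = {(ι,k), (ι,m)}
  {ι} × {l, m} = {(ι,l), (ι,m)}
  {η} × {k, l, m} = {(η,k), (η,l), (η,m)}
  {η, θ, ι} × {k} = {(η,k), (θ,k), (ι,k)}
  {η, θ, ι} × {m} = {(η,m), (θ,m), (ι,m)}
  {ι} × {k, l, m} = {(ι,k), (ι,l), (ι,m)}
  {η, ι} × {k, m} = {(η,k), (η,m), (ι,k), (ι,m)}
  {η, ι} × {l, m} = {(η,l), (η,m), (ι,l), (ι,m)}
  {η, ι} × {k, l, m} = {(η,k), (η,l), (η,m), (ι,k), (ι,l), (ι,m)}
  {η, θ, ι} × {k, m} = {(η,k), (η,m), (θ,k), (θ,m), (ι,k), (ι,m)}
  {η, θ, ι} × {l, m} = {(η,l), (η,m), (θ,l), (θ,m), (ι,l), (ι,m)}
  {η, θ, ι} × {k, l, m} = {(η,k), (η,l), (η,m), (θ,k), (θ,l), (θ,m), (ι,k), (ι,l), (ι,m)}
These 21 distinct sets form the basis B.
Close under arbitrary unions to get τ_{X×Y}; counting gives |τ_{X×Y}| = 70.


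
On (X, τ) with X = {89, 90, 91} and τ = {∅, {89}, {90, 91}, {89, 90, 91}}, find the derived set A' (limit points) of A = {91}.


A' = {90}

For each x ∈ X, list the open sets U ∈ τ with x ∈ U, then check whether U ∩ (A ∖ {x}) ≠ ∅ for every such U.
  x = 89: open {89} ∋ x has {89} ∩ (A ∖ {89}) = ∅, so x is NOT a limit point.
  x = 90: opens ∋ x are {90, 91}, {89, 90, 91}; each meets A ∖ {90}, so x IS a limit point.
  x = 91: open {90, 91} ∋ x has {90, 91} ∩ (A ∖ {91}) = ∅, so x is NOT a limit point.
Collecting: A' = {90}.


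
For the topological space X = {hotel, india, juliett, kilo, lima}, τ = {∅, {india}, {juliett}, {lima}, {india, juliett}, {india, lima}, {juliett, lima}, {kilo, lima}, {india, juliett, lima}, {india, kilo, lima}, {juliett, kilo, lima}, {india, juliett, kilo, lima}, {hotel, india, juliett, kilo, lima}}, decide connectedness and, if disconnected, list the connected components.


(X, τ) is connected.

Find clopen sets (U ∈ τ with X ∖ U ∈ τ):
  U = ∅, X ∖ U = {hotel, india, juliett, kilo, lima} — both open, so U is clopen.
  U = {hotel, india, juliett, kilo, lima}, X ∖ U = ∅ — both open, so U is clopen.
Only trivial clopens (∅ and X) exist, so (X, τ) is connected.
Compute connected components by grouping points that agree on all clopens:
  component: {hotel, india, juliett, kilo, lima}


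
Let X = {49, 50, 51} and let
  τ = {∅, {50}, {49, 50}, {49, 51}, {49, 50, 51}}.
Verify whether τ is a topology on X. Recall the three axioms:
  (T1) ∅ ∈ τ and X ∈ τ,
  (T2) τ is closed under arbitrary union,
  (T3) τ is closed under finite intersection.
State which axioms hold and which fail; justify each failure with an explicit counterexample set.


τ is NOT a topology on X.

Axiom (T1): ∅ ∈ τ? Yes; X ∈ τ? Yes.
Axiom (T2/T3): check pairwise unions and intersections of members of τ.
Counterexample for (T3): {49, 50} ∩ {49, 51} = {49} ∉ τ. Therefore τ is NOT a topology.


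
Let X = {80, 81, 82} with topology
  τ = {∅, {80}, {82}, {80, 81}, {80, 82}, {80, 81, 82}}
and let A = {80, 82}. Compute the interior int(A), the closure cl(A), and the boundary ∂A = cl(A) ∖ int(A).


int(A) = {80, 82}, cl(A) = {80, 81, 82}, ∂A = {81}.

Closed sets in (X, τ) are complements of opens:
  closed(X, τ) = {∅, {81}, {82}, {80, 81}, {81, 82}, {80, 81, 82}}.
int(A) = ⋃ {U ∈ τ : U ⊆ A}. Opens contained in A: ∅, {80}, {82}, {80, 82}.
Taking the union of these: int(A) = {80, 82}.
cl(A) = ⋂ {C closed : A ⊆ C}. Closed sets containing A: {80, 81, 82}.
Intersecting these: cl(A) = {80, 81, 82}.
∂A = cl(A) ∖ int(A) = {80, 81, 82} ∖ {80, 82} = {81}.


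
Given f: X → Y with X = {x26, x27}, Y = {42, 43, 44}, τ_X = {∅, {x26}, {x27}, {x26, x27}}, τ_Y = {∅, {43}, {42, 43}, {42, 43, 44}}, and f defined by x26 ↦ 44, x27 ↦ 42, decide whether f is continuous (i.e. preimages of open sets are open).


f IS continuous.

Compute f^{-1}(U) for each U ∈ τ_Y:
  U = ∅: f^{-1}(U) = ∅ ∈ τ_X ✓.
  U = {43}: f^{-1}(U) = ∅ ∈ τ_X ✓.
  U = {42, 43}: f^{-1}(U) = {x27} ∈ τ_X ✓.
  U = {42, 43, 44}: f^{-1}(U) = {x26, x27} ∈ τ_X ✓.
Every preimage lies in τ_X, so f IS continuous.


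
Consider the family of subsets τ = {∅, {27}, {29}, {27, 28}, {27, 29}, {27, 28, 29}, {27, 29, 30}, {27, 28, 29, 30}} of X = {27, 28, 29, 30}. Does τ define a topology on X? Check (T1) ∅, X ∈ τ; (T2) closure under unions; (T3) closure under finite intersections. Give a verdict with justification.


τ IS a topology on X.

Axiom (T1): ∅ ∈ τ? Yes; X ∈ τ? Yes.
Axiom (T2/T3): check pairwise unions and intersections of members of τ.
All pairwise intersections and unions checked — each lies in τ. Therefore τ satisfies (T1), (T2), (T3): it IS a topology on X.


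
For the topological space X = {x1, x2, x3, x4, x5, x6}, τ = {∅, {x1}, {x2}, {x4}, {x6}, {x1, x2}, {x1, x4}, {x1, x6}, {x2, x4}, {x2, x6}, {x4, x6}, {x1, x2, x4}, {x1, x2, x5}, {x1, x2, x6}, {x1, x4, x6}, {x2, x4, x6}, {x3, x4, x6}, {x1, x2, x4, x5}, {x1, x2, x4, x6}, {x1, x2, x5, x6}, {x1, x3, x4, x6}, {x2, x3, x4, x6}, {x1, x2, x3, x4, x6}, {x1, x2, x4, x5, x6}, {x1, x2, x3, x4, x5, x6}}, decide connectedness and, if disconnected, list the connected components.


(X, τ) is disconnected; components = [{x1, x2, x5}, {x3, x4, x6}].

Find clopen sets (U ∈ τ with X ∖ U ∈ τ):
  U = ∅, X ∖ U = {x1, x2, x3, x4, x5, x6} — both open, so U is clopen.
  U = {x1, x2, x5}, X ∖ U = {x3, x4, x6} — both open, so U is clopen.
  U = {x3, x4, x6}, X ∖ U = {x1, x2, x5} — both open, so U is clopen.
  U = {x1, x2, x3, x4, x5, x6}, X ∖ U = ∅ — both open, so U is clopen.
Nontrivial clopen(s) exist: e.g. {x1, x2, x5}. So (X, τ) is disconnected.
Compute connected components by grouping points that agree on all clopens:
  component: {x1, x2, x5}
  component: {x3, x4, x6}


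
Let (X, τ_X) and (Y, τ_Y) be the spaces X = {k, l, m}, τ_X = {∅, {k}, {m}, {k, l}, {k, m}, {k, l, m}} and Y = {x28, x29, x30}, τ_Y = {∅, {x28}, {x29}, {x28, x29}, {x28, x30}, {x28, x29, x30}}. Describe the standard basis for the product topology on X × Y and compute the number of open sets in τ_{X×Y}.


Basis B = {∅ × ∅, {k} × {x28}, {k} × {x29}, {m} × {x28}, {m} × {x29}, {k} × {x28, x29}, {k} × {x28, x30}, {k, l} × {x28}, {k, m} × {x28}, {k, l} × {x29}, {k, m} × {x29}, {m} × {x28, x29}, {m} × {x28, x30}, {k} × {x28, x29, x30}, {k, l, m} × {x28}, {k, l, m} × {x29}, {m} × {x28, x29, x30}, {k, l} × {x28, x29}, {k, m} × {x28, x29}, {k, l} × {x28, x30}, {k, m} × {x28, x30}, {k, l} × {x28, x29, x30}, {k, m} × {x28, x29, x30}, {k, l, m} × {x28, x29}, {k, l, m} × {x28, x30}, {k, l, m} × {x28, x29, x30}}; |τ_{X×Y}| = 108.

Enumerate products U × V with U ∈ τ_X, V ∈ τ_Y (deduplicated):
  ∅ × ∅ = {} (∅)
  {k} × {x28} = {(k,x28)}
  {k} × {x29} = {(k,x29)}
  {m} × {x28} = {(m,x28)}
  {m} × {x29} = {(m,x29)}
  {k} × {x28, x29} = {(k,x28), (k,x29)}
  {k} × {x28, x30} = {(k,x28), (k,x30)}
  {k, l} × {x28} = {(k,x28), (l,x28)}
  {k, m} × {x28} = {(k,x28), (m,x28)}
  {k, l} × {x29} = {(k,x29), (l,x29)}
  {k, m} × {x29} = {(k,x29), (m,x29)}
  {m} × {x28, x29} = {(m,x28), (m,x29)}
  {m} × {x28, x30} = {(m,x28), (m,x30)}
  {k} × {x28, x29, x30} = {(k,x28), (k,x29), (k,x30)}
  {k, l, m} × {x28} = {(k,x28), (l,x28), (m,x28)}
  {k, l, m} × {x29} = {(k,x29), (l,x29), (m,x29)}
  {m} × {x28, x29, x30} = {(m,x28), (m,x29), (m,x30)}
  {k, l} × {x28, x29} = {(k,x28), (k,x29), (l,x28), (l,x29)}
  {k, m} × {x28, x29} = {(k,x28), (k,x29), (m,x28), (m,x29)}
  {k, l} × {x28, x30} = {(k,x28), (k,x30), (l,x28), (l,x30)}
  {k, m} × {x28, x30} = {(k,x28), (k,x30), (m,x28), (m,x30)}
  {k, l} × {x28, x29, x30} = {(k,x28), (k,x29), (k,x30), (l,x28), (l,x29), (l,x30)}
  {k, m} × {x28, x29, x30} = {(k,x28), (k,x29), (k,x30), (m,x28), (m,x29), (m,x30)}
  {k, l, m} × {x28, x29} = {(k,x28), (k,x29), (l,x28), (l,x29), (m,x28), (m,x29)}
  {k, l, m} × {x28, x30} = {(k,x28), (k,x30), (l,x28), (l,x30), (m,x28), (m,x30)}
  {k, l, m} × {x28, x29, x30} = {(k,x28), (k,x29), (k,x30), (l,x28), (l,x29), (l,x30), (m,x28), (m,x29), (m,x30)}
These 26 distinct sets form the basis B.
Close under arbitrary unions to get τ_{X×Y}; counting gives |τ_{X×Y}| = 108.


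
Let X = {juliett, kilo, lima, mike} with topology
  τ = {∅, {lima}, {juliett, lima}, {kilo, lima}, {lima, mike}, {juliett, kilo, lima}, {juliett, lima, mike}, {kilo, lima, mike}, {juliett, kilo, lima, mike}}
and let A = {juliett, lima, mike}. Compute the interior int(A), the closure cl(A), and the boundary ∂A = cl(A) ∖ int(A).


int(A) = {juliett, lima, mike}, cl(A) = {juliett, kilo, lima, mike}, ∂A = {kilo}.

Closed sets in (X, τ) are complements of opens:
  closed(X, τ) = {∅, {juliett}, {kilo}, {mike}, {juliett, kilo}, {juliett, mike}, {kilo, mike}, {juliett, kilo, mike}, {juliett, kilo, lima, mike}}.
int(A) = ⋃ {U ∈ τ : U ⊆ A}. Opens contained in A: ∅, {lima}, {juliett, lima}, {lima, mike}, {juliett, lima, mike}.
Taking the union of these: int(A) = {juliett, lima, mike}.
cl(A) = ⋂ {C closed : A ⊆ C}. Closed sets containing A: {juliett, kilo, lima, mike}.
Intersecting these: cl(A) = {juliett, kilo, lima, mike}.
∂A = cl(A) ∖ int(A) = {juliett, kilo, lima, mike} ∖ {juliett, lima, mike} = {kilo}.


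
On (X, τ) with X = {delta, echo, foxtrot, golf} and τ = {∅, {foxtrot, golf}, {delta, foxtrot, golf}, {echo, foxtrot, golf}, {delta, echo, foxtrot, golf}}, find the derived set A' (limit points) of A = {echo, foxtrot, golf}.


A' = {delta, echo, foxtrot, golf}

For each x ∈ X, list the open sets U ∈ τ with x ∈ U, then check whether U ∩ (A ∖ {x}) ≠ ∅ for every such U.
  x = delta: opens ∋ x are {delta, foxtrot, golf}, {delta, echo, foxtrot, golf}; each meets A ∖ {delta}, so x IS a limit point.
  x = echo: opens ∋ x are {echo, foxtrot, golf}, {delta, echo, foxtrot, golf}; each meets A ∖ {echo}, so x IS a limit point.
  x = foxtrot: opens ∋ x are {foxtrot, golf}, {delta, foxtrot, golf}, {echo, foxtrot, golf}, {delta, echo, foxtrot, golf}; each meets A ∖ {foxtrot}, so x IS a limit point.
  x = golf: opens ∋ x are {foxtrot, golf}, {delta, foxtrot, golf}, {echo, foxtrot, golf}, {delta, echo, foxtrot, golf}; each meets A ∖ {golf}, so x IS a limit point.
Collecting: A' = {delta, echo, foxtrot, golf}.


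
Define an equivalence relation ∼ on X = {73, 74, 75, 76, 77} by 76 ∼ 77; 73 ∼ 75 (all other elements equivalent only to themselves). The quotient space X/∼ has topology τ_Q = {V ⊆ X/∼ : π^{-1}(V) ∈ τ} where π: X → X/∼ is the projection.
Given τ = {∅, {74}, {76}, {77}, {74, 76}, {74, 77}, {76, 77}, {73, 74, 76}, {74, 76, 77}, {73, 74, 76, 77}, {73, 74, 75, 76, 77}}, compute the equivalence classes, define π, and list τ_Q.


X/∼ = {[73=75], [74], [76=77]}; |τ_Q| = 5.

Equivalence classes: [73=75], [74], [76=77].
Quotient map π: X → X/∼ sends 73 ↦ [73=75], 74 ↦ [74], 75 ↦ [73=75], 76 ↦ [76=77], 77 ↦ [76=77].
For each subset V ⊆ X/∼, compute π^{-1}(V) ⊆ X and check whether π^{-1}(V) ∈ τ. V is open in τ_Q iff π^{-1}(V) ∈ τ.
  V = {}: π^{-1}(V) = ∅ ∈ τ ✓.
  V = {[73=75]}: π^{-1}(V) = {73, 75} ∉ τ ✗.
  V = {[74]}: π^{-1}(V) = {74} ∈ τ ✓.
  V = {[73=75], [74]}: π^{-1}(V) = {73, 74, 75} ∉ τ ✗.
  V = {[76=77]}: π^{-1}(V) = {76, 77} ∈ τ ✓.
  V = {[73=75], [76=77]}: π^{-1}(V) = {73, 75, 76, 77} ∉ τ ✗.
  V = {[74], [76=77]}: π^{-1}(V) = {74, 76, 77} ∈ τ ✓.
  V = {[73=75], [74], [76=77]}: π^{-1}(V) = {73, 74, 75, 76, 77} ∈ τ ✓.
Open sets in the quotient: τ_Q = {{}, {[74]}, {[76=77]}, {[74], [76=77]}, {[73=75], [74], [76=77]}} (5 elements).


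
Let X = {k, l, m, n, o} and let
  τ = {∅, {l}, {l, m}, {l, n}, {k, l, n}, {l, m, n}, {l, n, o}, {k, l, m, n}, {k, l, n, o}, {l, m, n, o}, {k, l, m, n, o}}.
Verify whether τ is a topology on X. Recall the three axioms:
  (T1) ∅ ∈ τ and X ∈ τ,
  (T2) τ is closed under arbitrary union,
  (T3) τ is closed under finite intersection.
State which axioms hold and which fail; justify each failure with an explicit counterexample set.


τ IS a topology on X.

Axiom (T1): ∅ ∈ τ? Yes; X ∈ τ? Yes.
Axiom (T2/T3): check pairwise unions and intersections of members of τ.
All pairwise intersections and unions checked — each lies in τ. Therefore τ satisfies (T1), (T2), (T3): it IS a topology on X.


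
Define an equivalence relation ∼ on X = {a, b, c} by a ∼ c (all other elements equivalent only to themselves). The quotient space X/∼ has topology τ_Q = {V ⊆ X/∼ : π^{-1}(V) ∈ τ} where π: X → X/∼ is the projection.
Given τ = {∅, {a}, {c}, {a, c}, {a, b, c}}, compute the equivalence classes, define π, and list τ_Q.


X/∼ = {[a=c], [b]}; |τ_Q| = 3.

Equivalence classes: [a=c], [b].
Quotient map π: X → X/∼ sends a ↦ [a=c], b ↦ [b], c ↦ [a=c].
For each subset V ⊆ X/∼, compute π^{-1}(V) ⊆ X and check whether π^{-1}(V) ∈ τ. V is open in τ_Q iff π^{-1}(V) ∈ τ.
  V = {}: π^{-1}(V) = ∅ ∈ τ ✓.
  V = {[a=c]}: π^{-1}(V) = {a, c} ∈ τ ✓.
  V = {[b]}: π^{-1}(V) = {b} ∉ τ ✗.
  V = {[a=c], [b]}: π^{-1}(V) = {a, b, c} ∈ τ ✓.
Open sets in the quotient: τ_Q = {{}, {[a=c]}, {[a=c], [b]}} (3 elements).


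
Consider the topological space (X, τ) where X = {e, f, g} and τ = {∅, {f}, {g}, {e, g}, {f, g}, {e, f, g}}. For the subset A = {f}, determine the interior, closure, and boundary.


int(A) = {f}, cl(A) = {f}, ∂A = ∅.

Closed sets in (X, τ) are complements of opens:
  closed(X, τ) = {∅, {e}, {f}, {e, f}, {e, g}, {e, f, g}}.
int(A) = ⋃ {U ∈ τ : U ⊆ A}. Opens contained in A: ∅, {f}.
Taking the union of these: int(A) = {f}.
cl(A) = ⋂ {C closed : A ⊆ C}. Closed sets containing A: {f}, {e, f}, {e, f, g}.
Intersecting these: cl(A) = {f}.
∂A = cl(A) ∖ int(A) = {f} ∖ {f} = ∅.
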